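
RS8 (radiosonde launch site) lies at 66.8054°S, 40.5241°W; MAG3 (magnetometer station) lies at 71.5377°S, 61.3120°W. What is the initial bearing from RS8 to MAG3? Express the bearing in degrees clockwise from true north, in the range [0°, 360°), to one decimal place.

Δλ = -20.7879°
y = sin Δλ · cos φ₂ = -0.112393
x = cos φ₁ sin φ₂ − sin φ₁ cos φ₂ cos Δλ = -0.101450
θ = atan2(y, x) = -132.0705° → 227.9295° (mod 360°)

227.9°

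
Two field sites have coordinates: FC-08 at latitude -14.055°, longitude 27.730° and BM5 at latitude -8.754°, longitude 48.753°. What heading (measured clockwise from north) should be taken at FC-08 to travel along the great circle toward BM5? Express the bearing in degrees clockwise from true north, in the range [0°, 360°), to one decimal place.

Δλ = 21.0230°
y = sin Δλ · cos φ₂ = 0.354564
x = cos φ₁ sin φ₂ − sin φ₁ cos φ₂ cos Δλ = 0.076411
θ = atan2(y, x) = 77.8383° → 77.8383° (mod 360°)

77.8°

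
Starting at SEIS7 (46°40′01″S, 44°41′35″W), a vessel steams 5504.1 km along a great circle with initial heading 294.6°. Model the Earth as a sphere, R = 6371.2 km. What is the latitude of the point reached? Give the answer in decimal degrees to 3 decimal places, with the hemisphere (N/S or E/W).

14.785°S

SEIS7: φ = -46.66694°, λ = -44.69306°
δ = d/R = 5504.1/6371.2 = 0.863903 rad
φ₂ = arcsin(sin φ₁ cos δ + cos φ₁ sin δ cos θ)
   = arcsin(-0.72738·0.64947 + 0.68624·0.76038·0.41628) = -14.78519°
λ₂ = λ₁ + atan2(sin θ sin δ cos φ₁, cos δ − sin φ₁ sin φ₂) = -90.33982°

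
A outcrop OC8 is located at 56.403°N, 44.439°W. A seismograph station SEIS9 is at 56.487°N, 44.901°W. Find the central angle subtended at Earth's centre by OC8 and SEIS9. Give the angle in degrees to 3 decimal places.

Δφ = 0.0840°,  Δλ = -0.4620°
a = sin²(Δφ/2) + cos φ₁ cos φ₂ sin²(Δλ/2) = 0.000006
c = 2·arcsin(√a) = 0.004692 rad = 0.2688°

0.269°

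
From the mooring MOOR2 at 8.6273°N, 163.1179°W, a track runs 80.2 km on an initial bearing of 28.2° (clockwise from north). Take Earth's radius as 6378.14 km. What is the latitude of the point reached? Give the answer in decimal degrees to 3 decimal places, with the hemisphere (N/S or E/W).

9.262°N

δ = d/R = 80.2/6378.14 = 0.012574 rad
φ₂ = arcsin(sin φ₁ cos δ + cos φ₁ sin δ cos θ)
   = arcsin(0.15001·0.99992 + 0.98869·0.01257·0.88130) = 9.26208°
λ₂ = λ₁ + atan2(sin θ sin δ cos φ₁, cos δ − sin φ₁ sin φ₂) = -162.77296°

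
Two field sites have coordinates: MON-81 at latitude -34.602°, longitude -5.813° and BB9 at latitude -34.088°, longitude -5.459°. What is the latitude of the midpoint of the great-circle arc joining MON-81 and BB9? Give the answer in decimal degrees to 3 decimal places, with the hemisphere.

34.345°S

Bx = cos φ₂ cos Δλ = 0.828162,  By = cos φ₂ sin Δλ = 0.005117
φₘ = atan2(sin φ₁ + sin φ₂, √((cos φ₁ + Bx)² + By²)) = -34.34513°
λₘ = λ₁ + atan2(By, cos φ₁ + Bx) = -5.63546°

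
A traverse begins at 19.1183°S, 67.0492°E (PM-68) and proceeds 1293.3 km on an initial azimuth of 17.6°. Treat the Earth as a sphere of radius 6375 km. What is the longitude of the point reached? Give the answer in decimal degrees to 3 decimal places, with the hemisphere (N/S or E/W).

δ = d/R = 1293.3/6375 = 0.202871 rad
φ₂ = arcsin(sin φ₁ cos δ + cos φ₁ sin δ cos θ)
   = arcsin(-0.32752·0.97949 + 0.94484·0.20148·0.95319) = -8.00995°
λ₂ = λ₁ + atan2(sin θ sin δ cos φ₁, cos δ − sin φ₁ sin φ₂) = 70.57639°

70.576°E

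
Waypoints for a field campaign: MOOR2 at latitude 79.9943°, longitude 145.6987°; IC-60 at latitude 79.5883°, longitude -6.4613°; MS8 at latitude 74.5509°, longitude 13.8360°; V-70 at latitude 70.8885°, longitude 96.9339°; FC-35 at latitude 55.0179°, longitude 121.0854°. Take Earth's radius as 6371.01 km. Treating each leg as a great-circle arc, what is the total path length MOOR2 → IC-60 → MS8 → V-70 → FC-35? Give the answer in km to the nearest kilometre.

7609 km

MOOR2→IC-60: c = 0.345783 rad, d = 2202.99 km
IC-60→MS8: c = 0.117128 rad, d = 746.23 km
MS8→V-70: c = 0.399583 rad, d = 2545.75 km
V-70→FC-35: c = 0.331820 rad, d = 2114.03 km
Total = 2202.99 + 746.23 + 2545.75 + 2114.03 = 7608.99 km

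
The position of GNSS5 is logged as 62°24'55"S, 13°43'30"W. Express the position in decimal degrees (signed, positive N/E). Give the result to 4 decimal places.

lat: 62.4153° S → -62.4153°
lon: 13.7250° W → -13.7250°

-62.4153°, -13.7250°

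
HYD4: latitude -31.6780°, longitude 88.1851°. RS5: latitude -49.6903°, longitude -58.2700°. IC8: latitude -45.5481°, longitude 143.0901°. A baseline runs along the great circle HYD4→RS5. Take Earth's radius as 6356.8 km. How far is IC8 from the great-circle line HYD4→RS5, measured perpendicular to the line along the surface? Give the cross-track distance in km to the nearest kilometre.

4726 km

δ₁₃ = central angle HYD4→IC8 = 0.770570 rad  (haversine)
θ₁₃ = bearing HYD4→IC8 = 124.652°,  θ₁₂ = bearing HYD4→RS5 = 200.983°
dₓₜ = R·arcsin(sin δ₁₃ · sin(θ₁₃ − θ₁₂)) = 6356.8·arcsin(0.69654·sin(-76.331°)) = -4725.839 km
|dₓₜ| = 4725.839 km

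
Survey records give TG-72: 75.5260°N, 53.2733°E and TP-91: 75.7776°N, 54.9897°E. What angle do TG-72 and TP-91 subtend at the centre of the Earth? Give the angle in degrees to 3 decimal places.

Δφ = 0.2516°,  Δλ = 1.7164°
a = sin²(Δφ/2) + cos φ₁ cos φ₂ sin²(Δλ/2) = 0.000019
c = 2·arcsin(√a) = 0.008625 rad = 0.4942°

0.494°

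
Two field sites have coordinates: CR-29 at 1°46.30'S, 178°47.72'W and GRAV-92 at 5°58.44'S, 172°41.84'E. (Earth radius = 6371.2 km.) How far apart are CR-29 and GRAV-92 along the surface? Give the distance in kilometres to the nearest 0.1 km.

CR-29: φ = -1.77167°, λ = -178.79533°
GRAV-92: φ = -5.97400°, λ = +172.69733°
Δφ = -4.2023°,  Δλ = -8.5073°
a = sin²(Δφ/2) + cos φ₁ cos φ₂ sin²(Δλ/2) = 0.006813
c = 2·arcsin(√a) = 0.165273 rad = 9.4695°
d = R·c = 6371.2 × 0.165273 = 1053.0 km

1053.0 km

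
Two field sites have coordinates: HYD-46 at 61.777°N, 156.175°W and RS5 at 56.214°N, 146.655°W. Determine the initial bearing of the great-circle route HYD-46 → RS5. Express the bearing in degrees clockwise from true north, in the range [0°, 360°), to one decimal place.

Δλ = 9.5200°
y = sin Δλ · cos φ₂ = 0.091973
x = cos φ₁ sin φ₂ − sin φ₁ cos φ₂ cos Δλ = -0.090192
θ = atan2(y, x) = 134.4398° → 134.4398° (mod 360°)

134.4°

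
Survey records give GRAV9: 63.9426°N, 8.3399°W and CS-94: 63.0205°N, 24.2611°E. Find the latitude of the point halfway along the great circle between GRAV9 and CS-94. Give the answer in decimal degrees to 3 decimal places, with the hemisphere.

Bx = cos φ₂ cos Δλ = 0.382193,  By = cos φ₂ sin Δλ = 0.244432
φₘ = atan2(sin φ₁ + sin φ₂, √((cos φ₁ + Bx)² + By²)) = 64.40878°
λₘ = λ₁ + atan2(By, cos φ₁ + Bx) = 8.23080°

64.409°N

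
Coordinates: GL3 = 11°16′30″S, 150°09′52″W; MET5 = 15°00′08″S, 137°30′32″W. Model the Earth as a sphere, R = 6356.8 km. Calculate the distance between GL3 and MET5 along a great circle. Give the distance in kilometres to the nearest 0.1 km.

GL3: φ = -11.27500°, λ = -150.16444°
MET5: φ = -15.00222°, λ = -137.50889°
Δφ = -3.7272°,  Δλ = 12.6556°
a = sin²(Δφ/2) + cos φ₁ cos φ₂ sin²(Δλ/2) = 0.012565
c = 2·arcsin(√a) = 0.224657 rad = 12.8719°
d = R·c = 6356.8 × 0.224657 = 1428.1 km

1428.1 km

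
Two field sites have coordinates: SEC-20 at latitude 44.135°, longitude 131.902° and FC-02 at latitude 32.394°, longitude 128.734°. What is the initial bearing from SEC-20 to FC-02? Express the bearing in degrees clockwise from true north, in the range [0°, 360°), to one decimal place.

193.0°

Δλ = -3.1680°
y = sin Δλ · cos φ₂ = -0.046664
x = cos φ₁ sin φ₂ − sin φ₁ cos φ₂ cos Δλ = -0.202589
θ = atan2(y, x) = -167.0289° → 192.9711° (mod 360°)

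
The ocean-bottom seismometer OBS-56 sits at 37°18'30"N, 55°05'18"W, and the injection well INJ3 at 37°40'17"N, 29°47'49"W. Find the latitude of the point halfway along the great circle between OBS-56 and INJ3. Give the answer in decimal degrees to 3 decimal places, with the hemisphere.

OBS-56: φ = +37.30833°, λ = -55.08833°
INJ3: φ = +37.67139°, λ = -29.79694°
Bx = cos φ₂ cos Δλ = 0.715658,  By = cos φ₂ sin Δλ = 0.338159
φₘ = atan2(sin φ₁ + sin φ₂, √((cos φ₁ + Bx)² + By²)) = 38.17142°
λₘ = λ₁ + atan2(By, cos φ₁ + Bx) = -42.47388°

38.171°N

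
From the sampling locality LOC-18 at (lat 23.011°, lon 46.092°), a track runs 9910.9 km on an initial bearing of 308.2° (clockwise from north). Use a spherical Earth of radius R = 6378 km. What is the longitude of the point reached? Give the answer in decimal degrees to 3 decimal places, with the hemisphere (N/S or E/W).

δ = d/R = 9910.9/6378 = 1.553920 rad
φ₂ = arcsin(sin φ₁ cos δ + cos φ₁ sin δ cos θ)
   = arcsin(0.39091·0.01688 + 0.92043·0.99986·0.61841) = 35.14988°
λ₂ = λ₁ + atan2(sin θ sin δ cos φ₁, cos δ − sin φ₁ sin φ₂) = -59.96623°

59.966°W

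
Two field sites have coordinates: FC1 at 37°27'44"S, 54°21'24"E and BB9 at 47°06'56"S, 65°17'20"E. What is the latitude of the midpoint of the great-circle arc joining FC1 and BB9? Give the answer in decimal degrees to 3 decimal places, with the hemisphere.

FC1: φ = -37.46222°, λ = +54.35667°
BB9: φ = -47.11556°, λ = +65.28889°
Bx = cos φ₂ cos Δλ = 0.668172,  By = cos φ₂ sin Δλ = 0.129059
φₘ = atan2(sin φ₁ + sin φ₂, √((cos φ₁ + Bx)² + By²)) = -42.41813°
λₘ = λ₁ + atan2(By, cos φ₁ + Bx) = 59.40168°

42.418°S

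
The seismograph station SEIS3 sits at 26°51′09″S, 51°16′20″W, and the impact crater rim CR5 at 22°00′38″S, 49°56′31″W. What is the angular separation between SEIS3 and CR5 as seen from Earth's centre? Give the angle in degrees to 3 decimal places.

SEIS3: φ = -26.85250°, λ = -51.27222°
CR5: φ = -22.01056°, λ = -49.94194°
Δφ = 4.8419°,  Δλ = 1.3303°
a = sin²(Δφ/2) + cos φ₁ cos φ₂ sin²(Δλ/2) = 0.001896
c = 2·arcsin(√a) = 0.087109 rad = 4.9910°

4.991°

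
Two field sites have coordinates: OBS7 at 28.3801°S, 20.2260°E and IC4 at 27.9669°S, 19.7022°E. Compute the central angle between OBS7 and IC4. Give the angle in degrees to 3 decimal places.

Δφ = 0.4132°,  Δλ = -0.5238°
a = sin²(Δφ/2) + cos φ₁ cos φ₂ sin²(Δλ/2) = 0.000029
c = 2·arcsin(√a) = 0.010815 rad = 0.6196°

0.620°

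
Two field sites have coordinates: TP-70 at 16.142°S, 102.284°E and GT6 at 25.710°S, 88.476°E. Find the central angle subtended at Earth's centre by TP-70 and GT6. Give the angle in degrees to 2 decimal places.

16.04°

Δφ = -9.5680°,  Δλ = -13.8080°
a = sin²(Δφ/2) + cos φ₁ cos φ₂ sin²(Δλ/2) = 0.019461
c = 2·arcsin(√a) = 0.279920 rad = 16.0382°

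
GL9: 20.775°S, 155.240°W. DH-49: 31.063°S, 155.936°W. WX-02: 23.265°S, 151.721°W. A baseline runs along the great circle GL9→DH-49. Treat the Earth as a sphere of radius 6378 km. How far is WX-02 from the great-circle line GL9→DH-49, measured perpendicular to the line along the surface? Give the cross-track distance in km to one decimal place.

375.6 km

δ₁₃ = central angle GL9→WX-02 = 0.071622 rad  (haversine)
θ₁₃ = bearing GL9→WX-02 = 128.002°,  θ₁₂ = bearing GL9→DH-49 = 183.334°
dₓₜ = R·arcsin(sin δ₁₃ · sin(θ₁₃ − θ₁₂)) = 6378·arcsin(0.07156·sin(-55.332°)) = -375.597 km
|dₓₜ| = 375.597 km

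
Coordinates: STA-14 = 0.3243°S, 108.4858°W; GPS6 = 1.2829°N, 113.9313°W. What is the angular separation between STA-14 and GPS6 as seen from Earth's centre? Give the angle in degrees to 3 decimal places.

5.677°

Δφ = 1.6072°,  Δλ = -5.4455°
a = sin²(Δφ/2) + cos φ₁ cos φ₂ sin²(Δλ/2) = 0.002453
c = 2·arcsin(√a) = 0.099089 rad = 5.6774°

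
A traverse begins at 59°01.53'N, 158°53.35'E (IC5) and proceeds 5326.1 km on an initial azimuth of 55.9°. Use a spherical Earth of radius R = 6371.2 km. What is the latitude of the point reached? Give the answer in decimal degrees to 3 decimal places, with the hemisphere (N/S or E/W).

IC5: φ = +59.02550°, λ = +158.88917°
δ = d/R = 5326.1/6371.2 = 0.835965 rad
φ₂ = arcsin(sin φ₁ cos δ + cos φ₁ sin δ cos θ)
   = arcsin(0.85740·0.67046 + 0.51466·0.74194·0.56064) = 52.08560°
λ₂ = λ₁ + atan2(sin θ sin δ cos φ₁, cos δ − sin φ₁ sin φ₂) = -110.03035°

52.086°N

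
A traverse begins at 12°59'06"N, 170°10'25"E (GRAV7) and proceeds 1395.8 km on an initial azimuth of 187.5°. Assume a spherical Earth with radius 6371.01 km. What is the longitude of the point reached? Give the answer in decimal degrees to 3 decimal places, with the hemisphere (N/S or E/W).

168.548°E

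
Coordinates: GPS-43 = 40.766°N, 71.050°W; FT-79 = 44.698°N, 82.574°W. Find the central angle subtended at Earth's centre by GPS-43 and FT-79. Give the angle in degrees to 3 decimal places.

9.322°

Δφ = 3.9320°,  Δλ = -11.5240°
a = sin²(Δφ/2) + cos φ₁ cos φ₂ sin²(Δλ/2) = 0.006603
c = 2·arcsin(√a) = 0.162702 rad = 9.3221°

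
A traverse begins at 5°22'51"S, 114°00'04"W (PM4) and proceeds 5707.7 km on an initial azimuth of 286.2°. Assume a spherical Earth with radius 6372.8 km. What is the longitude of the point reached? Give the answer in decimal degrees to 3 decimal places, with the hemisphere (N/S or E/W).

163.392°W

PM4: φ = -5.38083°, λ = -114.00111°
δ = d/R = 5707.7/6372.8 = 0.895635 rad
φ₂ = arcsin(sin φ₁ cos δ + cos φ₁ sin δ cos θ)
   = arcsin(-0.09378·0.62502 + 0.99559·0.78061·0.27899) = 9.10305°
λ₂ = λ₁ + atan2(sin θ sin δ cos φ₁, cos δ − sin φ₁ sin φ₂) = -163.39240°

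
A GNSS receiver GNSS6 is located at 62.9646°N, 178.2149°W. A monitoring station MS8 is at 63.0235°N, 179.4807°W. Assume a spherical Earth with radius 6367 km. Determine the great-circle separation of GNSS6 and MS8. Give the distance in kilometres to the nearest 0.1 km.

Δφ = 0.0589°,  Δλ = -1.2658°
a = sin²(Δφ/2) + cos φ₁ cos φ₂ sin²(Δλ/2) = 0.000025
c = 2·arcsin(√a) = 0.010084 rad = 0.5778°
d = R·c = 6367 × 0.010084 = 64.2 km

64.2 km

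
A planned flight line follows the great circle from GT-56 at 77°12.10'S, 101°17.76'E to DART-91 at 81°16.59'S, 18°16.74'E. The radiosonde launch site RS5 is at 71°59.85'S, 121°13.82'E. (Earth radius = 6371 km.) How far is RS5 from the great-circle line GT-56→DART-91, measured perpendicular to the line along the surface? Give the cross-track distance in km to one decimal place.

259.9 km

GT-56: φ = -77.20167°, λ = +101.29600°
DART-91: φ = -81.27650°, λ = +18.27900°
RS5: φ = -71.99750°, λ = +121.23033°
δ₁₃ = central angle GT-56→RS5 = 0.128339 rad  (haversine)
θ₁₃ = bearing GT-56→RS5 = 55.416°,  θ₁₂ = bearing GT-56→DART-91 = 216.835°
dₓₜ = R·arcsin(sin δ₁₃ · sin(θ₁₃ − θ₁₂)) = 6371·arcsin(0.12799·sin(-161.419°)) = -259.898 km
|dₓₜ| = 259.898 km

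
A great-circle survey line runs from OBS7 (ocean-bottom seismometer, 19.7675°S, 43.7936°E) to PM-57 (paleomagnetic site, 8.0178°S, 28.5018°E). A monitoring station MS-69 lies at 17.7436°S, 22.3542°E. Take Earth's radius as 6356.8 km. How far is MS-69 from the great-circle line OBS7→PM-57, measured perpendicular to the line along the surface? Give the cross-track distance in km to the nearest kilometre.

1251 km

δ₁₃ = central angle OBS7→MS-69 = 0.355835 rad  (haversine)
θ₁₃ = bearing OBS7→MS-69 = 272.143°,  θ₁₂ = bearing OBS7→PM-57 = 306.292°
dₓₜ = R·arcsin(sin δ₁₃ · sin(θ₁₃ − θ₁₂)) = 6356.8·arcsin(0.34837·sin(-34.148°)) = -1251.169 km
|dₓₜ| = 1251.169 km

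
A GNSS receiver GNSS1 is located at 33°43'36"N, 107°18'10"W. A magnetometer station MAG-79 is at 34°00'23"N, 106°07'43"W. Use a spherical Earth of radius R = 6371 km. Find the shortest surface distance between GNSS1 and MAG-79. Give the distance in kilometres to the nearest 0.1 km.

112.8 km

GNSS1: φ = +33.72667°, λ = -107.30278°
MAG-79: φ = +34.00639°, λ = -106.12861°
Δφ = 0.2797°,  Δλ = 1.1742°
a = sin²(Δφ/2) + cos φ₁ cos φ₂ sin²(Δλ/2) = 0.000078
c = 2·arcsin(√a) = 0.017703 rad = 1.0143°
d = R·c = 6371 × 0.017703 = 112.8 km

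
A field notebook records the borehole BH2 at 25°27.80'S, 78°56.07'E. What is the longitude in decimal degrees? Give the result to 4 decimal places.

78.9345°E

78° + 56.07′/60 = 78 + 0.93450 = 78.9345°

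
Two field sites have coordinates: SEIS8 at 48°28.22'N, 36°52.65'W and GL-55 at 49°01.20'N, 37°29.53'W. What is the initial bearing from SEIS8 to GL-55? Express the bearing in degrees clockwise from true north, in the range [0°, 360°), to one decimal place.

SEIS8: φ = +48.47033°, λ = -36.87750°
GL-55: φ = +49.02000°, λ = -37.49217°
Δλ = -0.6147°
y = sin Δλ · cos φ₂ = -0.007035
x = cos φ₁ sin φ₂ − sin φ₁ cos φ₂ cos Δλ = 0.009622
θ = atan2(y, x) = -36.1739° → 323.8261° (mod 360°)

323.8°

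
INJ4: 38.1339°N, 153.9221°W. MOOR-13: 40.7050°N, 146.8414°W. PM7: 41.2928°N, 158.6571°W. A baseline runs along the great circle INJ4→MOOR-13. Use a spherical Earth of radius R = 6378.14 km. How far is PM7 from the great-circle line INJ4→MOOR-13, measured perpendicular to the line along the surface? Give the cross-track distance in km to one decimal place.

503.6 km

δ₁₃ = central angle INJ4→PM7 = 0.084125 rad  (haversine)
θ₁₃ = bearing INJ4→PM7 = 312.428°,  θ₁₂ = bearing INJ4→MOOR-13 = 62.604°
dₓₜ = R·arcsin(sin δ₁₃ · sin(θ₁₃ − θ₁₂)) = 6378.14·arcsin(0.08403·sin(249.824°)) = -503.563 km
|dₓₜ| = 503.563 km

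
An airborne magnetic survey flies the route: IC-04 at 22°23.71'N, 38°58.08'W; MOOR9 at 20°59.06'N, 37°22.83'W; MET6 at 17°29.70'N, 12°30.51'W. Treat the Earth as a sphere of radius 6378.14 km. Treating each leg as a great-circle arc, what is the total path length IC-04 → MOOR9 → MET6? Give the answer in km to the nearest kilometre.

IC-04: φ = +22.39517°, λ = -38.96800°
MOOR9: φ = +20.98433°, λ = -37.38050°
MET6: φ = +17.49500°, λ = -12.50850°
IC-04→MOOR9: c = 0.035624 rad, d = 227.22 km
MOOR9→MET6: c = 0.413916 rad, d = 2640.01 km
Total = 227.22 + 2640.01 = 2867.23 km

2867 km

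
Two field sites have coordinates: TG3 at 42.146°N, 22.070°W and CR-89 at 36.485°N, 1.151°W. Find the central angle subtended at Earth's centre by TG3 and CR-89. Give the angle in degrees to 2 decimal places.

Δφ = -5.6610°,  Δλ = 20.9190°
a = sin²(Δφ/2) + cos φ₁ cos φ₂ sin²(Δλ/2) = 0.022085
c = 2·arcsin(√a) = 0.298325 rad = 17.0928°

17.09°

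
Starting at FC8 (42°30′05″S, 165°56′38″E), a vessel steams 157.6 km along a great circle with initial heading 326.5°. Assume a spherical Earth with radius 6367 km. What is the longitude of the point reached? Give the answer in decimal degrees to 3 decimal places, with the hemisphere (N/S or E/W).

FC8: φ = -42.50139°, λ = +165.94389°
δ = d/R = 157.6/6367 = 0.024753 rad
φ₂ = arcsin(sin φ₁ cos δ + cos φ₁ sin δ cos θ)
   = arcsin(-0.67561·0.99969 + 0.73726·0.02475·0.83389) = -41.31398°
λ₂ = λ₁ + atan2(sin θ sin δ cos φ₁, cos δ − sin φ₁ sin φ₂) = 164.90178°

164.902°E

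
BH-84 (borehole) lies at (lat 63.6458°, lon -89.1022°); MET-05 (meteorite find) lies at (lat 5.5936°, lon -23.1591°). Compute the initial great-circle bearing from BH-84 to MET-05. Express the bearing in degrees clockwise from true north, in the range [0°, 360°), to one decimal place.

Δλ = 65.9431°
y = sin Δλ · cos φ₂ = 0.908793
x = cos φ₁ sin φ₂ − sin φ₁ cos φ₂ cos Δλ = -0.320267
θ = atan2(y, x) = 109.4129° → 109.4129° (mod 360°)

109.4°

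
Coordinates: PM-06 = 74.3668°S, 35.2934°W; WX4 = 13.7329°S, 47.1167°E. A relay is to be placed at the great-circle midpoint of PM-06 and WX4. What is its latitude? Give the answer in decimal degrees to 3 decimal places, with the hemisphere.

49.045°S

Bx = cos φ₂ cos Δλ = 0.128306,  By = cos φ₂ sin Δλ = 0.962902
φₘ = atan2(sin φ₁ + sin φ₂, √((cos φ₁ + Bx)² + By²)) = -49.04523°
λₘ = λ₁ + atan2(By, cos φ₁ + Bx) = 32.26063°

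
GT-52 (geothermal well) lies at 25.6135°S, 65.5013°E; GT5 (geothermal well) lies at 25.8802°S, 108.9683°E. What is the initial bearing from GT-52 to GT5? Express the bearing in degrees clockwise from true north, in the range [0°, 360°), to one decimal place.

100.2°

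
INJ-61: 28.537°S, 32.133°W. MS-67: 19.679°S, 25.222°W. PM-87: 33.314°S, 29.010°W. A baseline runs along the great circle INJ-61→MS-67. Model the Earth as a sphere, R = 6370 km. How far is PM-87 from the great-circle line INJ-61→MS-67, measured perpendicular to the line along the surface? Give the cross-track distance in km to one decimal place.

δ₁₃ = central angle INJ-61→PM-87 = 0.095576 rad  (haversine)
θ₁₃ = bearing INJ-61→PM-87 = 151.506°,  θ₁₂ = bearing INJ-61→MS-67 = 36.933°
dₓₜ = R·arcsin(sin δ₁₃ · sin(θ₁₃ − θ₁₂)) = 6370·arcsin(0.09543·sin(114.572°)) = 553.537 km
|dₓₜ| = 553.537 km

553.5 km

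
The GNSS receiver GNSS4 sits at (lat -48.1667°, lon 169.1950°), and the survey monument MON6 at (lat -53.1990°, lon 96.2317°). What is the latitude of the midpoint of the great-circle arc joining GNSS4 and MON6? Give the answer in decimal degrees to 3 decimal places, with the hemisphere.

Bx = cos φ₂ cos Δλ = 0.175509,  By = cos φ₂ sin Δλ = -0.572750
φₘ = atan2(sin φ₁ + sin φ₂, √((cos φ₁ + Bx)² + By²)) = -56.61411°
λₘ = λ₁ + atan2(By, cos φ₁ + Bx) = 134.98545°

56.614°S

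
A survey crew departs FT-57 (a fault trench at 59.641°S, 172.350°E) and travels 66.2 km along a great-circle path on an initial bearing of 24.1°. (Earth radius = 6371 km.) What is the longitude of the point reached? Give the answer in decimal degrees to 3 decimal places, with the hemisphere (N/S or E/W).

δ = d/R = 66.2/6371 = 0.010391 rad
φ₂ = arcsin(sin φ₁ cos δ + cos φ₁ sin δ cos θ)
   = arcsin(-0.86288·0.99995 + 0.50542·0.01039·0.91283) = -59.09668°
λ₂ = λ₁ + atan2(sin θ sin δ cos φ₁, cos δ − sin φ₁ sin φ₂) = 172.82333°

172.823°E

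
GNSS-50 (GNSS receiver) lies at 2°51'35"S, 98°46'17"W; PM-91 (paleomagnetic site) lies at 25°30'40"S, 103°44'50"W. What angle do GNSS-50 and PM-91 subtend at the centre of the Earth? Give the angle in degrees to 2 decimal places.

GNSS-50: φ = -2.85972°, λ = -98.77139°
PM-91: φ = -25.51111°, λ = -103.74722°
Δφ = -22.6514°,  Δλ = -4.9758°
a = sin²(Δφ/2) + cos φ₁ cos φ₂ sin²(Δλ/2) = 0.040266
c = 2·arcsin(√a) = 0.404071 rad = 23.1515°

23.15°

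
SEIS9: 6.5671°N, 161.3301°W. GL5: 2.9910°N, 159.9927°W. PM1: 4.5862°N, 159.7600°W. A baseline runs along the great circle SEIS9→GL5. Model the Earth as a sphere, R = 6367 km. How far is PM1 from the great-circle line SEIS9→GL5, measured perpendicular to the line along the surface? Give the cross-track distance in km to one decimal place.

δ₁₃ = central angle SEIS9→PM1 = 0.044035 rad  (haversine)
θ₁₃ = bearing SEIS9→PM1 = 141.652°,  θ₁₂ = bearing SEIS9→GL5 = 159.501°
dₓₜ = R·arcsin(sin δ₁₃ · sin(θ₁₃ − θ₁₂)) = 6367·arcsin(0.04402·sin(-17.849°)) = -85.911 km
|dₓₜ| = 85.911 km

85.9 km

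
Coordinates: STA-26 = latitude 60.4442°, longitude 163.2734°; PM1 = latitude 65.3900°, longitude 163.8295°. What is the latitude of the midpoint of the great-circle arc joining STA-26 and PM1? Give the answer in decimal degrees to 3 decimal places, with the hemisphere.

62.917°N

Bx = cos φ₂ cos Δλ = 0.416420,  By = cos φ₂ sin Δλ = 0.004042
φₘ = atan2(sin φ₁ + sin φ₂, √((cos φ₁ + Bx)² + By²)) = 62.91737°
λₘ = λ₁ + atan2(By, cos φ₁ + Bx) = 163.52797°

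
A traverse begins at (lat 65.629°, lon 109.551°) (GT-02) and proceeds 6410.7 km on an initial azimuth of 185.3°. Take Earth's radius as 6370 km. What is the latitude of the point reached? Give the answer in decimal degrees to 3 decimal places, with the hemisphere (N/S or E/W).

8.053°N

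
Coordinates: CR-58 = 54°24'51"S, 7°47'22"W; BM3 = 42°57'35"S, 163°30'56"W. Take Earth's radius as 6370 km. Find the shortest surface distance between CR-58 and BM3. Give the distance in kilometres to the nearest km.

CR-58: φ = -54.41417°, λ = -7.78944°
BM3: φ = -42.95972°, λ = -163.51556°
Δφ = 11.4544°,  Δλ = -155.7261°
a = sin²(Δφ/2) + cos φ₁ cos φ₂ sin²(Δλ/2) = 0.417003
c = 2·arcsin(√a) = 1.404030 rad = 80.4450°
d = R·c = 6370 × 1.404030 = 8943.7 km

8944 km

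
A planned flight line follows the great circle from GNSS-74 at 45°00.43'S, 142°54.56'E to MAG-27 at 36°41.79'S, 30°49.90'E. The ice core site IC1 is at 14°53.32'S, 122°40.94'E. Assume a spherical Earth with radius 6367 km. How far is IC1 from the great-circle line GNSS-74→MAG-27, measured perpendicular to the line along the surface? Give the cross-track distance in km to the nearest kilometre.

3834 km

GNSS-74: φ = -45.00717°, λ = +142.90933°
MAG-27: φ = -36.69650°, λ = +30.83167°
IC1: φ = -14.88867°, λ = +122.68233°
δ₁₃ = central angle GNSS-74→IC1 = 0.604385 rad  (haversine)
θ₁₃ = bearing GNSS-74→IC1 = 323.985°,  θ₁₂ = bearing GNSS-74→MAG-27 = 229.454°
dₓₜ = R·arcsin(sin δ₁₃ · sin(θ₁₃ − θ₁₂)) = 6367·arcsin(0.56826·sin(94.531°)) = 3834.390 km
|dₓₜ| = 3834.390 km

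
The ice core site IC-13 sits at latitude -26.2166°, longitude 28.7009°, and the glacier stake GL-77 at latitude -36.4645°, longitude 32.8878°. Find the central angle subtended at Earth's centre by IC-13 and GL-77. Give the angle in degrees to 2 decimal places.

Δφ = -10.2479°,  Δλ = 4.1869°
a = sin²(Δφ/2) + cos φ₁ cos φ₂ sin²(Δλ/2) = 0.008939
c = 2·arcsin(√a) = 0.189377 rad = 10.8505°

10.85°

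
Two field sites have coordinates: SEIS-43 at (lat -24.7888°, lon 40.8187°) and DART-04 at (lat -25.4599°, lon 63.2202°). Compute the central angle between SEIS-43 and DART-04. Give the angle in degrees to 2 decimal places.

20.27°

Δφ = -0.6711°,  Δλ = 22.4015°
a = sin²(Δφ/2) + cos φ₁ cos φ₂ sin²(Δλ/2) = 0.030963
c = 2·arcsin(√a) = 0.353768 rad = 20.2694°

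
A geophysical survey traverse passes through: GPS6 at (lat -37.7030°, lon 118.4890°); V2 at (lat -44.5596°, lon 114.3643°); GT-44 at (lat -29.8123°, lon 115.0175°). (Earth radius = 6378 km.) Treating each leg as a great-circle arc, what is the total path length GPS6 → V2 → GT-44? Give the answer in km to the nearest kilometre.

GPS6→V2: c = 0.131335 rad, d = 837.66 km
V2→GT-44: c = 0.257547 rad, d = 1642.63 km
Total = 837.66 + 1642.63 = 2480.29 km

2480 km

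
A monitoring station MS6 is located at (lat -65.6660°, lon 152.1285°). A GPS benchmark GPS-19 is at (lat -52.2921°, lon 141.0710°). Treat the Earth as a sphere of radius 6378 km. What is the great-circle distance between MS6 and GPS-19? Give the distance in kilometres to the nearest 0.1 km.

1612.7 km

Δφ = 13.3739°,  Δλ = -11.0575°
a = sin²(Δφ/2) + cos φ₁ cos φ₂ sin²(Δλ/2) = 0.015899
c = 2·arcsin(√a) = 0.252854 rad = 14.4874°
d = R·c = 6378 × 0.252854 = 1612.7 km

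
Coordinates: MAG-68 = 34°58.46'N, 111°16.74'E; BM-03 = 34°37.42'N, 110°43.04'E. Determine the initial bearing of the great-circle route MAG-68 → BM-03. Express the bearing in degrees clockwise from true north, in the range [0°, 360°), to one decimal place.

232.9°

MAG-68: φ = +34.97433°, λ = +111.27900°
BM-03: φ = +34.62367°, λ = +110.71733°
Δλ = -0.5617°
y = sin Δλ · cos φ₂ = -0.008067
x = cos φ₁ sin φ₂ − sin φ₁ cos φ₂ cos Δλ = -0.006098
θ = atan2(y, x) = -127.0854° → 232.9146° (mod 360°)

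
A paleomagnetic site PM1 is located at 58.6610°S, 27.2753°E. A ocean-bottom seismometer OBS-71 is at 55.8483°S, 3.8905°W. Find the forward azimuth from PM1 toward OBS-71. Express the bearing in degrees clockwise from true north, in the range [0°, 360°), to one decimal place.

Δλ = -31.1658°
y = sin Δλ · cos φ₂ = -0.290526
x = cos φ₁ sin φ₂ − sin φ₁ cos φ₂ cos Δλ = -0.020131
θ = atan2(y, x) = -93.9638° → 266.0362° (mod 360°)

266.0°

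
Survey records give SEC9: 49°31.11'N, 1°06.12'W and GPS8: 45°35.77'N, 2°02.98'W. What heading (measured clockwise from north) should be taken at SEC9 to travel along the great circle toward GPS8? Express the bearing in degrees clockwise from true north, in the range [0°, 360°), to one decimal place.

SEC9: φ = +49.51850°, λ = -1.10200°
GPS8: φ = +45.59617°, λ = -2.04967°
Δλ = -0.9477°
y = sin Δλ · cos φ₂ = -0.011573
x = cos φ₁ sin φ₂ − sin φ₁ cos φ₂ cos Δλ = -0.068331
θ = atan2(y, x) = -170.3876° → 189.6124° (mod 360°)

189.6°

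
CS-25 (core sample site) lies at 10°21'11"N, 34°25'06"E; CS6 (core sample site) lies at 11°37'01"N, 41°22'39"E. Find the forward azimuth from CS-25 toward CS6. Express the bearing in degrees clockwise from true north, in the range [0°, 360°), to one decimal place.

CS-25: φ = +10.35306°, λ = +34.41833°
CS6: φ = +11.61694°, λ = +41.37750°
Δλ = 6.9592°
y = sin Δλ · cos φ₂ = 0.118680
x = cos φ₁ sin φ₂ − sin φ₁ cos φ₂ cos Δλ = 0.023354
θ = atan2(y, x) = 78.8675° → 78.8675° (mod 360°)

78.9°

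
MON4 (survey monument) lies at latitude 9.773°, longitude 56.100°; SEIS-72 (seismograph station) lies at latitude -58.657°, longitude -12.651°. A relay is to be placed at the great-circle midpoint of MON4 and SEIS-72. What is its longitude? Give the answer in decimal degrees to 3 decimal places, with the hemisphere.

33.662°E

Bx = cos φ₂ cos Δλ = 0.188517,  By = cos φ₂ sin Δλ = -0.484797
φₘ = atan2(sin φ₁ + sin φ₂, √((cos φ₁ + Bx)² + By²)) = -28.31436°
λₘ = λ₁ + atan2(By, cos φ₁ + Bx) = 33.66219°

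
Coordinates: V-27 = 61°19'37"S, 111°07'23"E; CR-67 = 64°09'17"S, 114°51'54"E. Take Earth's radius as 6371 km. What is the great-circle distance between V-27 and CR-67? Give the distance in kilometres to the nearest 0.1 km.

V-27: φ = -61.32694°, λ = +111.12306°
CR-67: φ = -64.15472°, λ = +114.86500°
Δφ = -2.8278°,  Δλ = 3.7419°
a = sin²(Δφ/2) + cos φ₁ cos φ₂ sin²(Δλ/2) = 0.000832
c = 2·arcsin(√a) = 0.057690 rad = 3.3054°
d = R·c = 6371 × 0.057690 = 367.5 km

367.5 km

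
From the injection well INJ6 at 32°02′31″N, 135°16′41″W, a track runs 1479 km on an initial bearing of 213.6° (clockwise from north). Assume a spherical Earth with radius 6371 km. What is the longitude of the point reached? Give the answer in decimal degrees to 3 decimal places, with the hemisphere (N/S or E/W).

INJ6: φ = +32.04194°, λ = -135.27806°
δ = d/R = 1479/6371 = 0.232146 rad
φ₂ = arcsin(sin φ₁ cos δ + cos φ₁ sin δ cos θ)
   = arcsin(0.53054·0.97317 + 0.84766·0.23007·-0.83292) = 20.72443°
λ₂ = λ₁ + atan2(sin θ sin δ cos φ₁, cos δ − sin φ₁ sin φ₂) = -143.10173°

143.102°W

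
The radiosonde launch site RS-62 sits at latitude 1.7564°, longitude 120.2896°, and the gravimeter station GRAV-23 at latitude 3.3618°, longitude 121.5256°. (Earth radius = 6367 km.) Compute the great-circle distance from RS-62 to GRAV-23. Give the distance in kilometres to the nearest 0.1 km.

Δφ = 1.6054°,  Δλ = 1.2360°
a = sin²(Δφ/2) + cos φ₁ cos φ₂ sin²(Δλ/2) = 0.000312
c = 2·arcsin(√a) = 0.035348 rad = 2.0253°
d = R·c = 6367 × 0.035348 = 225.1 km

225.1 km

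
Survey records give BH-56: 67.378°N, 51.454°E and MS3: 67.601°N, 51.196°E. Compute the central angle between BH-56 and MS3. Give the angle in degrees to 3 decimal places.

0.244°

Δφ = 0.2230°,  Δλ = -0.2580°
a = sin²(Δφ/2) + cos φ₁ cos φ₂ sin²(Δλ/2) = 0.000005
c = 2·arcsin(√a) = 0.004257 rad = 0.2439°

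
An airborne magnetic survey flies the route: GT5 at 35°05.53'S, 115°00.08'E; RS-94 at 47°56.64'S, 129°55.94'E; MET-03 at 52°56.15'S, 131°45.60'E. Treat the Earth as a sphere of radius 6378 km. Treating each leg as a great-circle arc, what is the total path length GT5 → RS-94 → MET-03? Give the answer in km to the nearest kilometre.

2460 km

GT5: φ = -35.09217°, λ = +115.00133°
RS-94: φ = -47.94400°, λ = +129.93233°
MET-03: φ = -52.93583°, λ = +131.76000°
GT5→RS-94: c = 0.296233 rad, d = 1889.37 km
RS-94→MET-03: c = 0.089453 rad, d = 570.53 km
Total = 1889.37 + 570.53 = 2459.90 km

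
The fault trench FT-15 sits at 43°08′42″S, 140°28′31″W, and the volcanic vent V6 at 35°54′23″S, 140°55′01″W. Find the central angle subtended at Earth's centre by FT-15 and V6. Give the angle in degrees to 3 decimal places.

FT-15: φ = -43.14500°, λ = -140.47528°
V6: φ = -35.90639°, λ = -140.91694°
Δφ = 7.2386°,  Δλ = -0.4417°
a = sin²(Δφ/2) + cos φ₁ cos φ₂ sin²(Δλ/2) = 0.003994
c = 2·arcsin(√a) = 0.126477 rad = 7.2466°

7.247°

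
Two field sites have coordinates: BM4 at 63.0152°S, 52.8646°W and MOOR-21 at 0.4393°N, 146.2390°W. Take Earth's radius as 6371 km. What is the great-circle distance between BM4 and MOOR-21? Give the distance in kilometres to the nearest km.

10221 km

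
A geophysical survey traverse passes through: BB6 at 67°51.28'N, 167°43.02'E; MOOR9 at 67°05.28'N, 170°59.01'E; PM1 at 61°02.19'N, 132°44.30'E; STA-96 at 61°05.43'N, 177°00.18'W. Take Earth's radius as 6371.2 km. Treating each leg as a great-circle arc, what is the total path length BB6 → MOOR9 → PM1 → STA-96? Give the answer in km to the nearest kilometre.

4741 km

BB6: φ = +67.85467°, λ = +167.71700°
MOOR9: φ = +67.08800°, λ = +170.98350°
PM1: φ = +61.03650°, λ = +132.73833°
STA-96: φ = +61.09050°, λ = -177.00300°
BB6→MOOR9: c = 0.025611 rad, d = 163.18 km
MOOR9→PM1: c = 0.304611 rad, d = 1940.74 km
PM1→STA-96: c = 0.413887 rad, d = 2636.95 km
Total = 163.18 + 1940.74 + 2636.95 = 4740.87 km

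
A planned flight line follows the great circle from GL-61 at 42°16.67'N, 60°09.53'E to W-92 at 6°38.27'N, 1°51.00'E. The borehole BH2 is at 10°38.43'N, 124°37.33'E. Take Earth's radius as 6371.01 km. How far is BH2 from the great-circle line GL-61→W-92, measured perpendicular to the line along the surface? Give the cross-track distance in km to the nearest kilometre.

GL-61: φ = +42.27783°, λ = +60.15883°
W-92: φ = +6.63783°, λ = +1.85000°
BH2: φ = +10.64050°, λ = +124.62217°
δ₁₃ = central angle GL-61→BH2 = 1.117768 rad  (haversine)
θ₁₃ = bearing GL-61→BH2 = 99.500°,  θ₁₂ = bearing GL-61→W-92 = 252.560°
dₓₜ = R·arcsin(sin δ₁₃ · sin(θ₁₃ − θ₁₂)) = 6371.01·arcsin(0.89913·sin(-153.060°)) = -2673.013 km
|dₓₜ| = 2673.013 km

2673 km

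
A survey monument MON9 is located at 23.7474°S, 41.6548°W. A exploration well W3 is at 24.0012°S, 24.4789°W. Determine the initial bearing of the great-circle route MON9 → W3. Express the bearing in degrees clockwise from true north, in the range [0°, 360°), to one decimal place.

Δλ = 17.1759°
y = sin Δλ · cos φ₂ = 0.269773
x = cos φ₁ sin φ₂ − sin φ₁ cos φ₂ cos Δλ = -0.020836
θ = atan2(y, x) = 94.4166° → 94.4166° (mod 360°)

94.4°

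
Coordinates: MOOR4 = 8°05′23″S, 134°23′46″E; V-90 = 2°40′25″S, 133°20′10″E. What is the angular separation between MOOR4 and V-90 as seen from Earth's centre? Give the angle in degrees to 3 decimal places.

MOOR4: φ = -8.08972°, λ = +134.39611°
V-90: φ = -2.67361°, λ = +133.33611°
Δφ = 5.4161°,  Δλ = -1.0600°
a = sin²(Δφ/2) + cos φ₁ cos φ₂ sin²(Δλ/2) = 0.002317
c = 2·arcsin(√a) = 0.096305 rad = 5.5179°

5.518°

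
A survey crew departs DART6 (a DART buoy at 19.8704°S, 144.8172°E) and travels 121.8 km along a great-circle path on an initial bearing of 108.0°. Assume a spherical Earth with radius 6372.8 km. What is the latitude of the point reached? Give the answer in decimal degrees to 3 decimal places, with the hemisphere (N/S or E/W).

20.205°S

δ = d/R = 121.8/6372.8 = 0.019112 rad
φ₂ = arcsin(sin φ₁ cos δ + cos φ₁ sin δ cos θ)
   = arcsin(-0.33989·0.99982 + 0.94046·0.01911·-0.30902) = -20.20535°
λ₂ = λ₁ + atan2(sin θ sin δ cos φ₁, cos δ − sin φ₁ sin φ₂) = 145.92696°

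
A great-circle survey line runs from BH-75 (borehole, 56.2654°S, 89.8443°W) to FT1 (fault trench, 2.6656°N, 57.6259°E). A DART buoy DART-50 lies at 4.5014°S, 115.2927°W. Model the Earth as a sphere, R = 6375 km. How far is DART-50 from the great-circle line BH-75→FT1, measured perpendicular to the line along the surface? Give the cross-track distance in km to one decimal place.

δ₁₃ = central angle BH-75→DART-50 = 0.970140 rad  (haversine)
θ₁₃ = bearing BH-75→DART-50 = 328.717°,  θ₁₂ = bearing BH-75→FT1 = 141.470°
dₓₜ = R·arcsin(sin δ₁₃ · sin(θ₁₃ − θ₁₂)) = 6375·arcsin(0.82496·sin(187.248°)) = -664.694 km
|dₓₜ| = 664.694 km

664.7 km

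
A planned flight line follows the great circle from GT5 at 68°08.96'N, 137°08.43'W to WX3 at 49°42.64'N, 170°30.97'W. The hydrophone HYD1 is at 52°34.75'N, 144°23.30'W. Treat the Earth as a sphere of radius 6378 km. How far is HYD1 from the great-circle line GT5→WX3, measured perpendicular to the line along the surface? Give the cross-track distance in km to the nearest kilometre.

1188 km

GT5: φ = +68.14933°, λ = -137.14050°
WX3: φ = +49.71067°, λ = -170.51617°
HYD1: φ = +52.57917°, λ = -144.38833°
δ₁₃ = central angle GT5→HYD1 = 0.278404 rad  (haversine)
θ₁₃ = bearing GT5→HYD1 = 196.198°,  θ₁₂ = bearing GT5→WX3 = 238.581°
dₓₜ = R·arcsin(sin δ₁₃ · sin(θ₁₃ − θ₁₂)) = 6378·arcsin(0.27482·sin(-42.383°)) = -1188.398 km
|dₓₜ| = 1188.398 km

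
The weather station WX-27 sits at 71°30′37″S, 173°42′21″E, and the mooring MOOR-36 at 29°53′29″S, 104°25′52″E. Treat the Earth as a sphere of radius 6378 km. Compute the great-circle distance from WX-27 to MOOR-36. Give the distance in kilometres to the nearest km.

WX-27: φ = -71.51028°, λ = +173.70583°
MOOR-36: φ = -29.89139°, λ = +104.43111°
Δφ = 41.6189°,  Δλ = -69.2747°
a = sin²(Δφ/2) + cos φ₁ cos φ₂ sin²(Δλ/2) = 0.215034
c = 2·arcsin(√a) = 0.964372 rad = 55.2545°
d = R·c = 6378 × 0.964372 = 6150.8 km

6151 km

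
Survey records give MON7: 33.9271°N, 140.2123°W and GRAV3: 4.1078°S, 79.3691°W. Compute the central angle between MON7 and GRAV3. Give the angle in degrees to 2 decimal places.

68.70°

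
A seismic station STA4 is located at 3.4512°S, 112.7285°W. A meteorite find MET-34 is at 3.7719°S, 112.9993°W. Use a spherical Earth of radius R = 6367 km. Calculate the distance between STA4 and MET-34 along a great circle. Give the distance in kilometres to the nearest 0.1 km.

Δφ = -0.3207°,  Δλ = -0.2708°
a = sin²(Δφ/2) + cos φ₁ cos φ₂ sin²(Δλ/2) = 0.000013
c = 2·arcsin(√a) = 0.007320 rad = 0.4194°
d = R·c = 6367 × 0.007320 = 46.6 km

46.6 km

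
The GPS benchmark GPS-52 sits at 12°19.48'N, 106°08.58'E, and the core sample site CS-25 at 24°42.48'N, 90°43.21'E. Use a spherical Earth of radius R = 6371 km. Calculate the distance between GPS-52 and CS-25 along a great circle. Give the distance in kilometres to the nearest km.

GPS-52: φ = +12.32467°, λ = +106.14300°
CS-25: φ = +24.70800°, λ = +90.72017°
Δφ = 12.3833°,  Δλ = -15.4228°
a = sin²(Δφ/2) + cos φ₁ cos φ₂ sin²(Δλ/2) = 0.027613
c = 2·arcsin(√a) = 0.333889 rad = 19.1304°
d = R·c = 6371 × 0.333889 = 2127.2 km

2127 km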